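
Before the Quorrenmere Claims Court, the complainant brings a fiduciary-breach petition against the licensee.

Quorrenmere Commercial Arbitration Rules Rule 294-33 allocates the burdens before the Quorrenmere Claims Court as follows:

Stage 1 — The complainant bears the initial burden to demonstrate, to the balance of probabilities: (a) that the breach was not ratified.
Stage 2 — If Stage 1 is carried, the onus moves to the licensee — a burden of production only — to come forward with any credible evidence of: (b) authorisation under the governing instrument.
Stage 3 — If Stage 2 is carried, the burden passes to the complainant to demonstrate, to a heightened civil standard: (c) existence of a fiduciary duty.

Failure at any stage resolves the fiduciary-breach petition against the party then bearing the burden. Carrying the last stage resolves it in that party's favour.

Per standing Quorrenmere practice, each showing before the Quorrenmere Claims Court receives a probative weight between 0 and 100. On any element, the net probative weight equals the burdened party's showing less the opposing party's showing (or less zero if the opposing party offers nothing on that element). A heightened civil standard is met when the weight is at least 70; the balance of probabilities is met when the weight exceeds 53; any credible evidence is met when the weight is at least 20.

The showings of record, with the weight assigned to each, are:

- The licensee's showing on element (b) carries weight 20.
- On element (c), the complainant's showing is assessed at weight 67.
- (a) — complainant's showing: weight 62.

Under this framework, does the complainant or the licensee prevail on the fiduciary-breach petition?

At Stage 1 the complainant must meet the balance of probabilities (weight exceeds 53): on (a) the weight is 62, which does exceed 53, so (a) meets the standard.
  The complainant carries Stage 1; the licensee now bears the burden.
At Stage 2 the licensee must meet any credible evidence (weight is at least 20): on (b) the weight is 20, ≥ 20, so (b) meets the standard.
  The licensee carries Stage 2; the complainant now bears the burden.
At Stage 3 the complainant must meet a heightened civil standard (weight is at least 70): on (c) the weight is 67, < 70, so (c) does not meet the standard.
  The complainant does not carry Stage 3.
The licensee prevails.

licensee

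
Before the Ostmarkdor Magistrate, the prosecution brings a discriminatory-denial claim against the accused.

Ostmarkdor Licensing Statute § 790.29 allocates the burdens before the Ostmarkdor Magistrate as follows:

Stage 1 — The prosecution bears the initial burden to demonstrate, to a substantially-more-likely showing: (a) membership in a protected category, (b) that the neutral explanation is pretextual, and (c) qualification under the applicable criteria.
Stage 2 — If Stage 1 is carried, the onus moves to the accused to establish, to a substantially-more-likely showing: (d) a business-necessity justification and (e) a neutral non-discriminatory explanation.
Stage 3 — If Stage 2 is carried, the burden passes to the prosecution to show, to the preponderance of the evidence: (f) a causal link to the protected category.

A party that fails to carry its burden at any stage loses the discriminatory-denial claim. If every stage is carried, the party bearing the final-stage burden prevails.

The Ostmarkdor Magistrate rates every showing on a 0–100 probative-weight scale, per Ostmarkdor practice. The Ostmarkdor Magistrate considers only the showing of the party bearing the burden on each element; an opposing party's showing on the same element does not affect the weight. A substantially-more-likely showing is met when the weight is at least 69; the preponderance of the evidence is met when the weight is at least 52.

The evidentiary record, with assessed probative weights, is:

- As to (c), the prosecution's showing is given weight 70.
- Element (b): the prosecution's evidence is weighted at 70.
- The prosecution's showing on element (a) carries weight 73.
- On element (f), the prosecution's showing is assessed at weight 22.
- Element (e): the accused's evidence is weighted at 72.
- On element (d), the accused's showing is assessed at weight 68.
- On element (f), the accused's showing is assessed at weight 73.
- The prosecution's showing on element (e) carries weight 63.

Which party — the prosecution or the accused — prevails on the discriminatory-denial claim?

At Stage 1 the prosecution must meet a substantially-more-likely showing (weight is at least 69): on (a) the weight is 73, ≥ 69, so (a) meets the standard; on (b) the weight is 70, ≥ 69, so (b) meets the standard; on (c) the weight is 70, ≥ 69, so (c) meets the standard.
  The prosecution carries Stage 1; the accused now bears the burden.
At Stage 2 the accused must meet a substantially-more-likely showing (weight is at least 69): on (d) the weight is 68, which does not reach 69, so (d) does not meet the standard; on (e) the weight is 72 (the prosecution's 63 is given no effect), ≥ 69, so (e) meets the standard.
  Stage 2 not carried; the accused fails its burden.
The prosecution prevails.

prosecution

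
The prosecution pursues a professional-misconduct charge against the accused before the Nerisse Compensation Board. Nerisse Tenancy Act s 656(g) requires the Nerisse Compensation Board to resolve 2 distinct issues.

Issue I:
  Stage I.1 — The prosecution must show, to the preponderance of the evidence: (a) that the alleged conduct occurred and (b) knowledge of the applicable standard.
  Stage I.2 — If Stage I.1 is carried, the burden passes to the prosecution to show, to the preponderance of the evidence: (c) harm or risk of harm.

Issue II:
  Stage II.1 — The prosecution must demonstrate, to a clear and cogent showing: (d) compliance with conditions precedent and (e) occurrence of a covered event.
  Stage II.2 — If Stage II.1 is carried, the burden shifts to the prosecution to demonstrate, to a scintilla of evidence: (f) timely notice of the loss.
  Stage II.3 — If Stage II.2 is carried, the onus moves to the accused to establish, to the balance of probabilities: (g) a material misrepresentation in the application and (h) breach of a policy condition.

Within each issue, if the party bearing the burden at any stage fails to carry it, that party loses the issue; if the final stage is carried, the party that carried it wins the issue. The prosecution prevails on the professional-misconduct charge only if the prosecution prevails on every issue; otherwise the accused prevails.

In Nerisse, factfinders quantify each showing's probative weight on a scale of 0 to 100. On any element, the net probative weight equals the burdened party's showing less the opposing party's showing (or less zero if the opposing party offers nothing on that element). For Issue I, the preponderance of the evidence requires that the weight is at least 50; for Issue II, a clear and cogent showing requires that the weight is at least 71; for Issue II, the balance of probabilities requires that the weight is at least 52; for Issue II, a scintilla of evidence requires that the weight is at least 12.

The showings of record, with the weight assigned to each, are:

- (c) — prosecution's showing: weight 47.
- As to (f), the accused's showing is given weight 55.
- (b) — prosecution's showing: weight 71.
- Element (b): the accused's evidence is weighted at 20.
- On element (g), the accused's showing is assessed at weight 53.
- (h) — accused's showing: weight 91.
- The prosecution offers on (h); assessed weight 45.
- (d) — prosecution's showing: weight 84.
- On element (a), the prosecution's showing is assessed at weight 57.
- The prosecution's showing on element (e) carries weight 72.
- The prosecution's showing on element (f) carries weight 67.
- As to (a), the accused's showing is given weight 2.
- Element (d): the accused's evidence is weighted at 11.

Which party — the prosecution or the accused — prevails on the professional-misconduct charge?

— Issue I —
At Stage I.1 the prosecution must meet the preponderance of the evidence (weight is at least 50): on (a) the weight is 57 less the opposing 2 gives net 55, which does reach 50, so (a) meets the standard; on (b) the weight is 71 less the opposing 20 gives net 51, which does reach 50, so (b) meets the standard.
  All elements met. The prosecution retains the burden for Stage I.2.
At Stage I.2 the prosecution must meet the preponderance of the evidence (weight is at least 50): on (c) the weight is 47, which does not reach 50, so (c) does not meet the standard.
  Not every element is met, so the prosecution fails to carry Stage I.2.
The accused prevails on this issue.
— Issue II —
Stage II.1 — burden on prosecution; standard: a clear and cogent showing (weight is at least 71).
    (d): 84 − 11 = 73 ≥ 71 [met]
    (e): 72 ≥ 71 [met]
  Stage II.1 carried; the burden remains with the prosecution.
Stage II.2 — burden on prosecution; standard: a scintilla of evidence (weight is at least 12).
    (f): 67 − 55 = 12 ≥ 12 [met]
  The prosecution carries Stage II.2; the accused now bears the burden.
Stage II.3 — burden on accused; standard: the balance of probabilities (weight is at least 52).
    (g): 53 ≥ 52 [met]
    (h): 91 − 45 = 46 < 52 [not met]
  Not every element is met, so the accused fails to carry Stage II.3.
So the prosecution prevails on this issue.
Per-issue: Issue I → accused; Issue II → prosecution. The prosecution must prevail on every issue; overall, the accused prevails.

accused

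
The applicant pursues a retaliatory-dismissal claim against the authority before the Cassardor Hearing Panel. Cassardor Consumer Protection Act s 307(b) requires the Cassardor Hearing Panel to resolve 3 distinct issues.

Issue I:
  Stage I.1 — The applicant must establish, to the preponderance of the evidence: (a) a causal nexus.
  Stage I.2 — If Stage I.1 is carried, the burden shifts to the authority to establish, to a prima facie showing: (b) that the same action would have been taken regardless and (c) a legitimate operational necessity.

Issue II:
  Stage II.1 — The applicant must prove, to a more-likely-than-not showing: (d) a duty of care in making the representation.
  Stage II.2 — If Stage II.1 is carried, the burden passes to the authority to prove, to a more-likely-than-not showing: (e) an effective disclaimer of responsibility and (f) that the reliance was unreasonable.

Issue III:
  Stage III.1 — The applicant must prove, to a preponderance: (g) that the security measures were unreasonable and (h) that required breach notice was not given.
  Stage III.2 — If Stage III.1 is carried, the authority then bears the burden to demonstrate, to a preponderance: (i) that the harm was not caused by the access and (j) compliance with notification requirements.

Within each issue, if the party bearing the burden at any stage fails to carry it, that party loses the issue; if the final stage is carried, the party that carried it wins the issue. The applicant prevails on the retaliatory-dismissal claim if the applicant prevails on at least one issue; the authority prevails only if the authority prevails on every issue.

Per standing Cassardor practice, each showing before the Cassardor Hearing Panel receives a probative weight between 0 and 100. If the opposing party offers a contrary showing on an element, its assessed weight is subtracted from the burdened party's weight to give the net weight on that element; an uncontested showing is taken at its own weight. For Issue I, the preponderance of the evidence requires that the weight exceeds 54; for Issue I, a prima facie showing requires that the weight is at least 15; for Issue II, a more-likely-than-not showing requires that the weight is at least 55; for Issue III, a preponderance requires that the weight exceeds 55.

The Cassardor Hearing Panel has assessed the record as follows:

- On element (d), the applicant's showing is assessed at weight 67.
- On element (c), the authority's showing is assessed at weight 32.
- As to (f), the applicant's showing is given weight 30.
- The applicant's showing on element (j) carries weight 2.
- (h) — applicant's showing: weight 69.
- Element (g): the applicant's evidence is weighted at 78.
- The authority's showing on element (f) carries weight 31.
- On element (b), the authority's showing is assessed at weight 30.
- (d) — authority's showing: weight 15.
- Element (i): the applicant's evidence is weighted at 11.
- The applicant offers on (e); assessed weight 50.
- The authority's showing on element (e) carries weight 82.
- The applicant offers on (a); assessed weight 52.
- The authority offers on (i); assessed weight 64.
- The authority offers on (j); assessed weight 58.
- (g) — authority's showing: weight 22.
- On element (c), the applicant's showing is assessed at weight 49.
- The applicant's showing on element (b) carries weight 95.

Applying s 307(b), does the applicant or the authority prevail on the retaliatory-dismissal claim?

— Issue I —
At Stage I.1 the applicant must meet the preponderance of the evidence (weight exceeds 54): on (a) the weight is 52, which does not exceed 54, so (a) does not meet the standard.
  The applicant does not carry Stage I.1.
The authority prevails on this issue.
— Issue II —
Stage II.1 (applicant, a more-likely-than-not showing, weight is at least 55): (d) net 67−15=52 < 55 — fails.
  The applicant does not carry Stage II.1.
So the authority prevails on this issue.
— Issue III —
Stage III.1 (applicant, a preponderance, weight exceeds 55): (g) net 78−22=56 > 55 — meets; (h) 69 > 55 — meets.
  Stage III.1 is satisfied; the onus moves to the authority.
Stage III.2 (authority, a preponderance, weight exceeds 55): (i) net 64−11=53 ≤ 55 — fails; (j) net 58−2=56 > 55 — meets.
  Not every element is met, so the authority fails to carry Stage III.2.
So the applicant prevails on this issue.
Per-issue: Issue I → authority; Issue II → authority; Issue III → applicant. The applicant must prevail on at least one issue; overall, the applicant prevails.

applicant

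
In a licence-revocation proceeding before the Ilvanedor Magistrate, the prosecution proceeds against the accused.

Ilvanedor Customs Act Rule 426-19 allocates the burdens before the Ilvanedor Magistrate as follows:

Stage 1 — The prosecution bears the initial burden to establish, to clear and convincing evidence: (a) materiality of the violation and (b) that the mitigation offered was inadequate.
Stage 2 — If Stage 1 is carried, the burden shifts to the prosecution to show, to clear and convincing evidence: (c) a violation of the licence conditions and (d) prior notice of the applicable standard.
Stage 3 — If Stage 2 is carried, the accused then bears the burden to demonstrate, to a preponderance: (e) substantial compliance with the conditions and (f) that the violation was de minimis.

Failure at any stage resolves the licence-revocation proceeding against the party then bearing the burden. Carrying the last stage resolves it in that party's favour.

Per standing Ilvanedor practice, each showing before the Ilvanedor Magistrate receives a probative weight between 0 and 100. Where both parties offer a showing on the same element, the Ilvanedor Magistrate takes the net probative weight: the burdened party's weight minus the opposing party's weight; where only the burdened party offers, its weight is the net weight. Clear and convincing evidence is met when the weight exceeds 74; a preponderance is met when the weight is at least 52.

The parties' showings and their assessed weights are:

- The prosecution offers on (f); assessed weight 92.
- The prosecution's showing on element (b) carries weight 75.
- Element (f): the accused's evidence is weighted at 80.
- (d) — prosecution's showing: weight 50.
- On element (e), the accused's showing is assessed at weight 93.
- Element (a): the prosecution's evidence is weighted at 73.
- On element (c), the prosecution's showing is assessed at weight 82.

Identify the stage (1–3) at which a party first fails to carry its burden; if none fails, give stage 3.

At Stage 1 the prosecution must meet clear and convincing evidence (weight exceeds 74): on (a) the weight is 73, ≤ 74, so (a) does not meet the standard; on (b) the weight is 75, which does exceed 74, so (b) meets the standard.
  Stage 1 not carried; the prosecution fails its burden.
The analysis ends at Stage 1; the accused prevails.

stage 1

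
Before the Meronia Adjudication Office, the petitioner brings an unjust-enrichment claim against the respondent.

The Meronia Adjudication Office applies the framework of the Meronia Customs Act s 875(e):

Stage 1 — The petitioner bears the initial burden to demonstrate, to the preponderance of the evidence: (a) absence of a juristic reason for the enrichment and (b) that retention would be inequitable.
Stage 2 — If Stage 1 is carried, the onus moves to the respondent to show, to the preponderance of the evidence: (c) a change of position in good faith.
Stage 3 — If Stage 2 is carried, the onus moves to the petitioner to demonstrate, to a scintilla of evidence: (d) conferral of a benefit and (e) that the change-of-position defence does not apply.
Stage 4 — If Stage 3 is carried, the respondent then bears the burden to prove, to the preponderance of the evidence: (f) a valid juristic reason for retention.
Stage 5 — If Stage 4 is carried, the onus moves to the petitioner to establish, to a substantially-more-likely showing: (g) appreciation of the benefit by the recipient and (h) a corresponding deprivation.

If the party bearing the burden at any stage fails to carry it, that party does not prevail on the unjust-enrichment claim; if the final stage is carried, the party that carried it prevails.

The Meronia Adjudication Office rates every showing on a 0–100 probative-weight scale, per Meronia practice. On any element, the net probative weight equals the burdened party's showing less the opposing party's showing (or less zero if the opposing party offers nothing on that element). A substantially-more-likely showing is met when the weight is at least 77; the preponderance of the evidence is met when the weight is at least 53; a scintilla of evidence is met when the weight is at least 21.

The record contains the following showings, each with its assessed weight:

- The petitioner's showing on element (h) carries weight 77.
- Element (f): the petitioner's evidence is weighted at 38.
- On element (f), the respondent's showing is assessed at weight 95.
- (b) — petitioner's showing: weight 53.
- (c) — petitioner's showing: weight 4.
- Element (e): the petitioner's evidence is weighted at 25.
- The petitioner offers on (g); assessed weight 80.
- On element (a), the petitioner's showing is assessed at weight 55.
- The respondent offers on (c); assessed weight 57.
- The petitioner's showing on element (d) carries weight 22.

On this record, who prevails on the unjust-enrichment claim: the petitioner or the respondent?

petitioner

Stage 1 (petitioner, the preponderance of the evidence, weight is at least 53): (a) 55 ≥ 53 — meets; (b) 53 ≥ 53 — meets.
  Stage 1 carried; the burden shifts to the respondent.
Stage 2 (respondent, the preponderance of the evidence, weight is at least 53): (c) net 57−4=53 ≥ 53 — meets.
  Stage 2 is satisfied; the onus moves to the petitioner.
Stage 3 (petitioner, a scintilla of evidence, weight is at least 21): (d) 22 ≥ 21 — meets; (e) 25 ≥ 21 — meets.
  All elements met. The burden passes to the respondent.
Stage 4 (respondent, the preponderance of the evidence, weight is at least 53): (f) net 95−38=57 ≥ 53 — meets.
  The respondent carries Stage 4; the petitioner now bears the burden.
Stage 5 (petitioner, a substantially-more-likely showing, weight is at least 77): (g) 80 ≥ 77 — meets; (h) 77 ≥ 77 — meets.
  All elements met at the final stage.
All stages carried — the petitioner prevails.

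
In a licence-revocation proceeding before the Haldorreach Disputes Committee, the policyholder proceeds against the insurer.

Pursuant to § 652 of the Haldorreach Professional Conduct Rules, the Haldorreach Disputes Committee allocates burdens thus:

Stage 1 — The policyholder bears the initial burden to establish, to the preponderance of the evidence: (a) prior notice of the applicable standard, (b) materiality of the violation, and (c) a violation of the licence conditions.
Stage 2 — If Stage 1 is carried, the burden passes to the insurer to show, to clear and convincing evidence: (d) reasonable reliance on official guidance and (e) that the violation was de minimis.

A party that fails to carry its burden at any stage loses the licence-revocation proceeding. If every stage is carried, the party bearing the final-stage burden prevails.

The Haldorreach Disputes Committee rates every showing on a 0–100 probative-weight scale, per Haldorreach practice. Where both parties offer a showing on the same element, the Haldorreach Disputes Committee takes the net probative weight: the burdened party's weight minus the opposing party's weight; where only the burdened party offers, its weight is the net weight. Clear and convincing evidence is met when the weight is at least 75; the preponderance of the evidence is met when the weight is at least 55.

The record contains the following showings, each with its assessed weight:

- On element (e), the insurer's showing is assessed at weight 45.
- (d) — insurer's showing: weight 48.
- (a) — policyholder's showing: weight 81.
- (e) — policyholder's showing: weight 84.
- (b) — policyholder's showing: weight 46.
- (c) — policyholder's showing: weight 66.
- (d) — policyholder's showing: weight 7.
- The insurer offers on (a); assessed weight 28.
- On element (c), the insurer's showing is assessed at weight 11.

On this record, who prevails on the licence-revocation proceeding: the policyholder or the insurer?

insurer

Stage 1 (policyholder, the preponderance of the evidence, weight is at least 55): (a) net 81−28=53 < 55 — fails; (b) 46 < 55 — fails; (c) net 66−11=55 ≥ 55 — meets.
  Stage 1 not carried; the policyholder fails its burden.
So the insurer prevails.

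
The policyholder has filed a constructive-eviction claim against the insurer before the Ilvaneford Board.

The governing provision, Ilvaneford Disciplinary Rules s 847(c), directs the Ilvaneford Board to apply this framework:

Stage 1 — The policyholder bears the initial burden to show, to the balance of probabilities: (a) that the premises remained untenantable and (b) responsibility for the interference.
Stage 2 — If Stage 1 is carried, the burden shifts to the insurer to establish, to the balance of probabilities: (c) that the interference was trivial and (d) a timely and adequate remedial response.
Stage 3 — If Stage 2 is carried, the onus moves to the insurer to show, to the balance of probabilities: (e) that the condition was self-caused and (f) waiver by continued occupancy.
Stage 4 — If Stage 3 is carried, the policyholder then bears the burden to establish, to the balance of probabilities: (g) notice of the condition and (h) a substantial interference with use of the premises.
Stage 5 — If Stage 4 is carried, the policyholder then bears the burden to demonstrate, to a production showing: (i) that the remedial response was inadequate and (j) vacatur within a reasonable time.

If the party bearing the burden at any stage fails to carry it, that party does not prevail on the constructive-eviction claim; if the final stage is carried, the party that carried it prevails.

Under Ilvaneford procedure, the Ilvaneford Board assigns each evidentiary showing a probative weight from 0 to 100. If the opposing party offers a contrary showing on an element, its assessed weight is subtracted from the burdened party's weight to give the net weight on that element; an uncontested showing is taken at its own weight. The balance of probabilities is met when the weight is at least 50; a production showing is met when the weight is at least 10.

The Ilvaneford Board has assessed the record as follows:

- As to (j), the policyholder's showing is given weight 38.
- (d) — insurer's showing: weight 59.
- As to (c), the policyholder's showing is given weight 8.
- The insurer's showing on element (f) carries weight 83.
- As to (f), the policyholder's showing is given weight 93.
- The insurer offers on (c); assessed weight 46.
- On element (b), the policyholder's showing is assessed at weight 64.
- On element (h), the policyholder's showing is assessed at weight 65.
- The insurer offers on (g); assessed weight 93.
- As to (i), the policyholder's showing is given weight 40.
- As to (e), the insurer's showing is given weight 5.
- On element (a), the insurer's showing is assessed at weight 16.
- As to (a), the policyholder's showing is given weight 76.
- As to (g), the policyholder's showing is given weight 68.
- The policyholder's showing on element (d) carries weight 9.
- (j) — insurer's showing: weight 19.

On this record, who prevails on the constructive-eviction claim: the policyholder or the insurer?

Stage 1 — burden on policyholder; standard: the balance of probabilities (weight is at least 50).
    (a): 76 − 16 = 60 ≥ 50 [met]
    (b): 64 ≥ 50 [met]
  Stage 1 carried; the burden shifts to the insurer.
Stage 2 — burden on insurer; standard: the balance of probabilities (weight is at least 50).
    (c): 46 − 8 = 38 < 50 [not met]
    (d): 59 − 9 = 50 ≥ 50 [met]
  Stage 2 not carried; the insurer fails its burden.
The policyholder prevails.

policyholder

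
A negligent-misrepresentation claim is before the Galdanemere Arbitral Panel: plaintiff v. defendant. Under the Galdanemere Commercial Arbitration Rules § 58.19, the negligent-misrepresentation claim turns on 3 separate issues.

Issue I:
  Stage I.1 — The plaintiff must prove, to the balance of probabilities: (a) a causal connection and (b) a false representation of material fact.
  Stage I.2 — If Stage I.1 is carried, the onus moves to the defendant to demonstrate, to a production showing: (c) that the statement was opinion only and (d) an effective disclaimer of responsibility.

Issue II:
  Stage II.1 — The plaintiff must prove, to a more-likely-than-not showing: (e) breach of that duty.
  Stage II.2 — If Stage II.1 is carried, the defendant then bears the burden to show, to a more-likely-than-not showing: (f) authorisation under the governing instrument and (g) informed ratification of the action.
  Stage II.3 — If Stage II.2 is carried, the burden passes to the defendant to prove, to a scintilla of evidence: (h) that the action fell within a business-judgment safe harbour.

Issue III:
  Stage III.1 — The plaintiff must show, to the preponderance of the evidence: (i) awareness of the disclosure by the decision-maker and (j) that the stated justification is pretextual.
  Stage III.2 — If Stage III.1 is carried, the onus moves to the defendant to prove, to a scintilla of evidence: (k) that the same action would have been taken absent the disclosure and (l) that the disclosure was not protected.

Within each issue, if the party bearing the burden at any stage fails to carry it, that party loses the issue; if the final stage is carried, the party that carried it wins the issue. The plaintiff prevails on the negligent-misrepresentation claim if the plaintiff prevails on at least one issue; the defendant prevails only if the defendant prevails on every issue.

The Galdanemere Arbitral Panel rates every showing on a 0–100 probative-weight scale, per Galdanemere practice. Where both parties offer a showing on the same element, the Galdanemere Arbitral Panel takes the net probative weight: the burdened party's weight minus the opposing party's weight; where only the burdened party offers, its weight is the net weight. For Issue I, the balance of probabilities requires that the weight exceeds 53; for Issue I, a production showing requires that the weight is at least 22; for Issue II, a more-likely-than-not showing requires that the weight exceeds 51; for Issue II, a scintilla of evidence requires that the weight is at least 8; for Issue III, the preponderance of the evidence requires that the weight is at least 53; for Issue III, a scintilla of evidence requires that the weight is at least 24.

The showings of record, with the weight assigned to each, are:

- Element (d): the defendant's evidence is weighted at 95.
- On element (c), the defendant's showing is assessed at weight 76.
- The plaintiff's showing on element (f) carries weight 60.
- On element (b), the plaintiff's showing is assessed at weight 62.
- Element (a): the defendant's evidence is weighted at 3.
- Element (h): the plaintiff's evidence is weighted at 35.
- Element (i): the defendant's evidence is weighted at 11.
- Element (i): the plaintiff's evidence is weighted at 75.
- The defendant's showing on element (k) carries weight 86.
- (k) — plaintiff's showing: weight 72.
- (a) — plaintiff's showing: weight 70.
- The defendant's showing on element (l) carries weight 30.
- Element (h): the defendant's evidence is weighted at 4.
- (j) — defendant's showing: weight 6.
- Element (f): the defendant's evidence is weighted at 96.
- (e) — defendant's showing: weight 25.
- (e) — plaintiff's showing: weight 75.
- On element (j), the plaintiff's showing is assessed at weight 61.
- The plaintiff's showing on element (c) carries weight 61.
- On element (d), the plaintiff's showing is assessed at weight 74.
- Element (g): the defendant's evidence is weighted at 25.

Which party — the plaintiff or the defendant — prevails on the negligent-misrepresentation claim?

— Issue I —
Stage I.1 — burden on plaintiff; standard: the balance of probabilities (weight exceeds 53).
    (a): 70 − 3 = 67 > 53 [met]
    (b): 62 > 53 [met]
  All elements met. The burden passes to the defendant.
Stage I.2 — burden on defendant; standard: a production showing (weight is at least 22).
    (c): 76 − 61 = 15 < 22 [not met]
    (d): 95 − 74 = 21 < 22 [not met]
  Stage I.2 not carried; the defendant fails its burden.
So the plaintiff prevails on this issue.
— Issue II —
Stage II.1 (plaintiff, a more-likely-than-not showing, weight exceeds 51): (e) net 75−25=50 ≤ 51 — fails.
  The plaintiff does not carry Stage II.1.
The analysis ends at Stage II.1; the defendant prevails on this issue.
— Issue III —
Stage III.1 (plaintiff, the preponderance of the evidence, weight is at least 53): (i) net 75−11=64 ≥ 53 — meets; (j) net 61−6=55 ≥ 53 — meets.
  All elements met. The burden passes to the defendant.
Stage III.2 (defendant, a scintilla of evidence, weight is at least 24): (k) net 86−72=14 < 24 — fails; (l) 30 ≥ 24 — meets.
  Not every element is met, so the defendant fails to carry Stage III.2.
The plaintiff prevails on this issue.
Per-issue: Issue I → plaintiff; Issue II → defendant; Issue III → plaintiff. The plaintiff must prevail on at least one issue; overall, the plaintiff prevails.

plaintiff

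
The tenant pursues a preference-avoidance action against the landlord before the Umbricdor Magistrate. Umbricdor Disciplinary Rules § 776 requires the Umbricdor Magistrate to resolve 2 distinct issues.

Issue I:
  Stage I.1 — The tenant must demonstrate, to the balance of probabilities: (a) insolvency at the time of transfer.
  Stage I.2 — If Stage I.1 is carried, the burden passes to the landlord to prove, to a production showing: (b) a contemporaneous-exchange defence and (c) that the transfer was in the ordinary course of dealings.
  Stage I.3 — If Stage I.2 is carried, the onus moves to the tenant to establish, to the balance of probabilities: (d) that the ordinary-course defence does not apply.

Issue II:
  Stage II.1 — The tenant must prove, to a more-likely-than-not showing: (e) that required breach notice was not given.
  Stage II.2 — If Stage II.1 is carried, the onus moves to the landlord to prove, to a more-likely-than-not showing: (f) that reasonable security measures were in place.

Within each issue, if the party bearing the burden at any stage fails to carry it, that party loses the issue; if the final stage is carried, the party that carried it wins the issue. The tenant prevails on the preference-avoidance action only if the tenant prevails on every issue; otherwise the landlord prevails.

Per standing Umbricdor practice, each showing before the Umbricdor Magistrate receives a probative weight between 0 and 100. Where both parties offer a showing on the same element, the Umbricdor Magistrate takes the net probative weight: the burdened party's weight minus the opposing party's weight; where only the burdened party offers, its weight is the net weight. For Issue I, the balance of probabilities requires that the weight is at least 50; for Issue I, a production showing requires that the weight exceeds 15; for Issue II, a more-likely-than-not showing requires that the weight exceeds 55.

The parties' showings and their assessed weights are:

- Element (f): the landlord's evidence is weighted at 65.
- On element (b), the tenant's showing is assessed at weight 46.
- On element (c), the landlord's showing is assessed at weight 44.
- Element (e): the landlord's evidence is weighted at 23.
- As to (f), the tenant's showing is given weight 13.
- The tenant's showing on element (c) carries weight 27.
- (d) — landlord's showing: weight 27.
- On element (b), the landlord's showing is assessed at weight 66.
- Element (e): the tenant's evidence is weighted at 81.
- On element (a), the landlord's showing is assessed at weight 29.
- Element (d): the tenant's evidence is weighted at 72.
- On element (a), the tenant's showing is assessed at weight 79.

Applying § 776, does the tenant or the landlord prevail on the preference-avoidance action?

— Issue I —
Stage I.1 — burden on tenant; standard: the balance of probabilities (weight is at least 50).
    (a): 79 − 29 = 50 ≥ 50 [met]
  Stage I.1 carried; the burden shifts to the landlord.
Stage I.2 — burden on landlord; standard: a production showing (weight exceeds 15).
    (b): 66 − 46 = 20 > 15 [met]
    (c): 44 − 27 = 17 > 15 [met]
  All elements met. The burden passes to the tenant.
Stage I.3 — burden on tenant; standard: the balance of probabilities (weight is at least 50).
    (d): 72 − 27 = 45 < 50 [not met]
  Stage I.3 not carried; the tenant fails its burden.
The landlord prevails on this issue.
— Issue II —
At Stage II.1 the tenant must meet a more-likely-than-not showing (weight exceeds 55): on (e) the weight is 81 less the opposing 23 gives net 58, which does exceed 55, so (e) meets the standard.
  Stage II.1 is satisfied; the onus moves to the landlord.
At Stage II.2 the landlord must meet a more-likely-than-not showing (weight exceeds 55): on (f) the weight is 65 less the opposing 13 gives net 52, ≤ 55, so (f) does not meet the standard.
  Not every element is met, so the landlord fails to carry Stage II.2.
So the tenant prevails on this issue.
Per-issue: Issue I → landlord; Issue II → tenant. The tenant must prevail on every issue; overall, the landlord prevails.

landlord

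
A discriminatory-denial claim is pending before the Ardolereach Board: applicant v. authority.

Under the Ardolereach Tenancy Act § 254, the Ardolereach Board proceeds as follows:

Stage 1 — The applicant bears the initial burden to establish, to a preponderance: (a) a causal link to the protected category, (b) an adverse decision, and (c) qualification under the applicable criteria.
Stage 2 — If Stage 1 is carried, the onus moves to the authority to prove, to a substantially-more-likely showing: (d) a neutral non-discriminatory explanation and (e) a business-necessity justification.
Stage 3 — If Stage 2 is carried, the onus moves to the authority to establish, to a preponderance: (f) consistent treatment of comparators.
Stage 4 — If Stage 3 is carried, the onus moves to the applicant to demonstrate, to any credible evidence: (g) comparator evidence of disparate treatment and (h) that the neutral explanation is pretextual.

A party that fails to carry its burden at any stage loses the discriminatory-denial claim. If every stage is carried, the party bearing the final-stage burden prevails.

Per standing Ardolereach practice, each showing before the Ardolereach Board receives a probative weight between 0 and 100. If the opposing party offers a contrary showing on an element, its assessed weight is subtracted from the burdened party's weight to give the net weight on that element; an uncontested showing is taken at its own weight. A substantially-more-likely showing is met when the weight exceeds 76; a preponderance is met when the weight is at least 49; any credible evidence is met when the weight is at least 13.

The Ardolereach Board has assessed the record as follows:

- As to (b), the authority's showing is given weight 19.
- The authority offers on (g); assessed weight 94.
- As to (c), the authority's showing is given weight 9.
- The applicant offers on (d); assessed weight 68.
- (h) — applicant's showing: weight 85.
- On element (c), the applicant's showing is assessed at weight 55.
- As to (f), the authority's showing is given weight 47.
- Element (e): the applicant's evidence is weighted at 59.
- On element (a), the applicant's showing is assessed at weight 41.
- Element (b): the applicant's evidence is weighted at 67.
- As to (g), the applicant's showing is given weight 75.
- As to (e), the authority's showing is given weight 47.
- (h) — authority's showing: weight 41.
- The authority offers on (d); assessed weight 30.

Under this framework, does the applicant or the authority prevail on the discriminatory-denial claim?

At Stage 1 the applicant must meet a preponderance (weight is at least 49): on (a) the weight is 41, which does not reach 49, so (a) does not meet the standard; on (b) the weight is 67 less the opposing 19 gives net 48, which does not reach 49, so (b) does not meet the standard; on (c) the weight is 55 less the opposing 9 gives net 46, < 49, so (c) does not meet the standard.
  Stage 1 not carried; the applicant fails its burden.
So the authority prevails.

authority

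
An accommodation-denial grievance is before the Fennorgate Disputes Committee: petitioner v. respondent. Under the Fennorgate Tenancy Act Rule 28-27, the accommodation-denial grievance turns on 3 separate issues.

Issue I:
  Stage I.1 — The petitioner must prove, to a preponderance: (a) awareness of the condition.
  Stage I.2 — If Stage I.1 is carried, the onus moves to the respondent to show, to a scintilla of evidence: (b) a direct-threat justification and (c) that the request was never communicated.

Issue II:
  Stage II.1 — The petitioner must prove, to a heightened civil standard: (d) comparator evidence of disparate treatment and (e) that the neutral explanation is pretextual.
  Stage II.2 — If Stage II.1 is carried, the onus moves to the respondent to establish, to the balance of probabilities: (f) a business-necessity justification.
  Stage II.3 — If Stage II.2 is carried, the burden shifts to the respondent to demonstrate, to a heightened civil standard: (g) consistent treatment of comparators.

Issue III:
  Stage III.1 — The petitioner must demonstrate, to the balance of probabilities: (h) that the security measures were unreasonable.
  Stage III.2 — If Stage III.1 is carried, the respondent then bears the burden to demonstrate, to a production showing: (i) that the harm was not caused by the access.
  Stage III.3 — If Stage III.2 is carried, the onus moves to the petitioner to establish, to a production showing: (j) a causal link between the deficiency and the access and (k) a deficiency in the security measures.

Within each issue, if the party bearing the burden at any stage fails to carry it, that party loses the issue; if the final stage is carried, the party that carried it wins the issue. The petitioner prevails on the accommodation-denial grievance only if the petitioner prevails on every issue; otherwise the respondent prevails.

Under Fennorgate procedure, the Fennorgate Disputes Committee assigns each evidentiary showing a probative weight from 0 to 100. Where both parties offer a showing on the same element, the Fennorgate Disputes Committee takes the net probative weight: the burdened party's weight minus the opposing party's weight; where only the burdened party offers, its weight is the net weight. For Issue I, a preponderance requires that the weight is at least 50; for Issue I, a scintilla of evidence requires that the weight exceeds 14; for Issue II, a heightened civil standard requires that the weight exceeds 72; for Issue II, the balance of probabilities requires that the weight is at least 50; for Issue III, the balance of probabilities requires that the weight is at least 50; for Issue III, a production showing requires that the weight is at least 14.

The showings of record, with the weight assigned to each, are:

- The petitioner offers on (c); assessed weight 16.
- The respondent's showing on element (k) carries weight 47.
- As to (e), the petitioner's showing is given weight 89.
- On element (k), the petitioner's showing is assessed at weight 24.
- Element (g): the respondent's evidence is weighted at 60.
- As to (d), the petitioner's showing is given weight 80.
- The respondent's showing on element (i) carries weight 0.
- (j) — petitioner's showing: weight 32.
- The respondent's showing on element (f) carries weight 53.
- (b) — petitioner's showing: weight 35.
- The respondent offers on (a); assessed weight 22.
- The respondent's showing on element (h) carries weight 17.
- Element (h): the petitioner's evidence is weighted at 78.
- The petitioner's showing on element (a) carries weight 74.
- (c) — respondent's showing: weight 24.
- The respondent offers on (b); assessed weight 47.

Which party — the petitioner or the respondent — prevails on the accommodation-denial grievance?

petitioner

— Issue I —
Stage I.1 (petitioner, a preponderance, weight is at least 50): (a) net 74−22=52 ≥ 50 — meets.
  Stage I.1 carried; the burden shifts to the respondent.
Stage I.2 (respondent, a scintilla of evidence, weight exceeds 14): (b) net 47−35=12 ≤ 14 — fails; (c) net 24−16=8 ≤ 14 — fails.
  Stage I.2 not carried; the respondent fails its burden.
The analysis ends at Stage I.2; the petitioner prevails on this issue.
— Issue II —
Stage II.1 (petitioner, a heightened civil standard, weight exceeds 72): (d) 80 > 72 — meets; (e) 89 > 72 — meets.
  Stage II.1 is satisfied; the onus moves to the respondent.
Stage II.2 (respondent, the balance of probabilities, weight is at least 50): (f) 53 ≥ 50 — meets.
  All elements met. The respondent retains the burden for Stage II.3.
Stage II.3 (respondent, a heightened civil standard, weight exceeds 72): (g) 60 ≤ 72 — fails.
  The respondent does not carry Stage II.3.
So the petitioner prevails on this issue.
— Issue III —
Stage III.1 (petitioner, the balance of probabilities, weight is at least 50): (h) net 78−17=61 ≥ 50 — meets.
  All elements met. The burden passes to the respondent.
Stage III.2 (respondent, a production showing, weight is at least 14): (i) 0 < 14 — fails.
  The respondent does not carry Stage III.2.
The analysis ends at Stage III.2; the petitioner prevails on this issue.
Per-issue: Issue I → petitioner; Issue II → petitioner; Issue III → petitioner. The petitioner must prevail on every issue; overall, the petitioner prevails.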